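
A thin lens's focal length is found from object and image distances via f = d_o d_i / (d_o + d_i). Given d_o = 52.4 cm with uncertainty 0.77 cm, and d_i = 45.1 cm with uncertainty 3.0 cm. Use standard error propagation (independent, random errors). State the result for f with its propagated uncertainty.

24.2 ± 0.882 cm

∂f/∂d_o = (d_i/(d_o+d_i))² = 0.214;  ∂f/∂d_i = (d_o/(d_o+d_i))² = 0.289
δf = √((∂f/∂d_o · δd_o)² + (∂f/∂d_i · δd_i)²) = √(0.0271 + 0.751) = 0.882 cm
f = 24.2 cm.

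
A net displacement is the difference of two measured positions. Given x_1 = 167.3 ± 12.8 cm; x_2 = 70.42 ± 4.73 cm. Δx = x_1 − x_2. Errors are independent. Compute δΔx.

Δx is a linear combination, so absolute uncertainties add in quadrature:
  (δx_1)² = 164;  (δx_2)² = 22.4
δΔx = √(186) = 13.6 cm

13.6 cm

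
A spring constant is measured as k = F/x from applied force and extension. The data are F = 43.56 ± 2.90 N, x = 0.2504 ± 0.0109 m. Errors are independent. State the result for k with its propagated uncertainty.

Products/powers → add relative errors in quadrature, weighted by exponent:
  (1·δF/F)² = (1×0.0666)² = 0.00443;  (-1·δx/x)² = (-1×0.0435)² = 0.00189
δk/k = √(0.00633) = 0.0795
k = 174.0 N/m, so δk = 0.0795 × 174.0 = 13.8 N/m.

174.0 ± 13.8 N/m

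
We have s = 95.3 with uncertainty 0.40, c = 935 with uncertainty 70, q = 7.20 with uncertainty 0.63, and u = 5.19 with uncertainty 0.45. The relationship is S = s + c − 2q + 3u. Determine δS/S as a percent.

6.79%

For a sum/difference, combine absolute errors in quadrature:
  (δs)² = 0.160;  (δc)² = 4900;  (2·δq)² = 1.59;  (3·δu)² = 1.82
δS = √(4900) = 70.0
S = 1030, so δS/S = 70.0/1030 = 0.0679.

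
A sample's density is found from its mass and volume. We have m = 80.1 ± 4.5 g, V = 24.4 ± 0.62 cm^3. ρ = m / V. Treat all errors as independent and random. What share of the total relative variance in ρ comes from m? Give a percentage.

(δρ/ρ)² = (1·δm/m)² + (-1·δV/V)²
  m term: (1×0.0562)² = 0.00316
  V term: (-1×0.0254)² = 0.000646
Total = 0.00380. Share from m = 0.00316/0.00380 = 0.830.

83.0%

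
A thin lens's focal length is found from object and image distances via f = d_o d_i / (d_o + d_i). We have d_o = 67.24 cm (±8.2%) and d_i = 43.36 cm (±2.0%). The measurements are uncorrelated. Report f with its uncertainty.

26.36 ± 0.906 cm

∂f/∂d_o = (d_i/(d_o+d_i))² = 0.154;  ∂f/∂d_i = (d_o/(d_o+d_i))² = 0.370
δf = √((∂f/∂d_o · δd_o)² + (∂f/∂d_i · δd_i)²) = √(0.718 + 0.103) = 0.906 cm
f = 26.36 cm.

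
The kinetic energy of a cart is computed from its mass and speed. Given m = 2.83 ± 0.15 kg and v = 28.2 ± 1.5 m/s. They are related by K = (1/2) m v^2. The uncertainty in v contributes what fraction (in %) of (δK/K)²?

(δK/K)² = (1·δm/m)² + (2·δv/v)²
  m term: (1×0.0530)² = 0.00281
  v term: (2×0.0532)² = 0.0113
Total = 0.0141. Share from v = 0.0113/0.0141 = 0.801.

80.1%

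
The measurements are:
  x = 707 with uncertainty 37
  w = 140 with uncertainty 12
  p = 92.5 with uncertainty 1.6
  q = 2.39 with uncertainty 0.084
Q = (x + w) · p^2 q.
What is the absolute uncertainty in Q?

1.17e+06

Let u = x + w = 847. δu = √(δx² + δw²) = √(1370 + 144) = 38.9, so δu/u = 0.0459.
Q is then a monomial in u, p, q:
δQ/Q = √((δu/u)² + (2·δp/p)² + (1·δq/q)²) = √(0.00211 + 0.00120 + 0.00124) = 0.0674
Q = 1.73e+07, so δQ = 0.0674 × 1.73e+07 = 1.17e+06.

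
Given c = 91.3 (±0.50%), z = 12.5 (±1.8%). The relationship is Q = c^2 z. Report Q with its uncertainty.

(1.04 ± 0.0215) × 10^5

For a monomial Q ∝ c^2, z, fractional errors add in quadrature:
  (2·δc/c)² = (2×0.00500)² = 0.000100;  (1·δz/z)² = (1×0.0180)² = 0.000324
δQ/Q = √(0.000424) = 0.0206
Q = 1.04e+05, so δQ = 0.0206 × 1.04e+05 = 2150.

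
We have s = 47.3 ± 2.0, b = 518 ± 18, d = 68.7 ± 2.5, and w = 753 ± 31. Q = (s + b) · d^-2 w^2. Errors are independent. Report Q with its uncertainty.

67900 ± 7770

Let u = s + b = 565. δu = √(δs² + δb²) = √(4.00 + 324) = 18.1, so δu/u = 0.0320.
Q is then a monomial in u, d, w:
δQ/Q = √((δu/u)² + (-2·δd/d)² + (2·δw/w)²) = √(0.00103 + 0.00530 + 0.00678) = 0.114
Q = 67900, so δQ = 0.114 × 67900 = 7770.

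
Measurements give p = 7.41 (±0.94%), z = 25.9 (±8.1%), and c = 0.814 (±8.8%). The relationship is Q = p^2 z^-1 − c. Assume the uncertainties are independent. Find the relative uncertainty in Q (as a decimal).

0.146

Let w = p^2·z^-1 = 2.12. δw/w = √((2·δp/p)² + (-1·δz/z)²) = √(0.000353 + 0.00656) = 0.0832, so δw = 0.176.
Q = w − c: δQ = √(δw² + δc²) = √(0.0311 + 0.00513) = 0.190
Q = 1.31, so δQ/Q = 0.190/1.31 = 0.146.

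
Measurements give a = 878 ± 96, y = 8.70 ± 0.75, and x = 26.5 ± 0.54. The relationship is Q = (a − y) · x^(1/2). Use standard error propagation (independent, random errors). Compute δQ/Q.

Let u = a − y = 869. δu = √(δa² + δy²) = √(9220 + 0.562) = 96.0, so δu/u = 0.110.
Q is then a monomial in u, x:
δQ/Q = √((δu/u)² + (½·δx/x)²) = √(0.0122 + 0.000104) = 0.111

0.111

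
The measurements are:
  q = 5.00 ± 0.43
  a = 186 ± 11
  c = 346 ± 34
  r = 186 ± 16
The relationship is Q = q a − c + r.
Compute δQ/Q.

0.135

Let p = q·a = 930. δp/p = √((1·δq/q)² + (1·δa/a)²) = √(0.00740 + 0.00350) = 0.104, so δp = 97.1.
Q = p − c + r: δQ = √(δp² + δc² + δr²) = √(9420 + 1160 + 256) = 104
Q = 770, so δQ/Q = 104/770 = 0.135.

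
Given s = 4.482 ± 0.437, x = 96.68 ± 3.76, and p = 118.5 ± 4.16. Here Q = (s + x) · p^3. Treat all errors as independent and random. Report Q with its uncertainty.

Let u = s + x = 101.2. δu = √(δs² + δx²) = √(0.191 + 14.1) = 3.79, so δu/u = 0.0374.
Q is then a monomial in u, p:
δQ/Q = √((δu/u)² + (3·δp/p)²) = √(0.00140 + 0.0111) = 0.112
Q = 1.683e+08, so δQ = 0.112 × 1.683e+08 = 1.88e+07.

(1.683 ± 0.188) × 10^8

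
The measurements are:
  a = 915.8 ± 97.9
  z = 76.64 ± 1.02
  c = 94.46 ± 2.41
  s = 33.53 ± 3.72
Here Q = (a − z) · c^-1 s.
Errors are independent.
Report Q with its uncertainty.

297.9 ± 48.6

Let u = a − z = 839.2. δu = √(δa² + δz²) = √(9580 + 1.04) = 97.9, so δu/u = 0.117.
Q is then a monomial in u, c, s:
δQ/Q = √((δu/u)² + (-1·δc/c)² + (1·δs/s)²) = √(0.0136 + 0.000651 + 0.0123) = 0.163
Q = 297.9, so δQ = 0.163 × 297.9 = 48.6.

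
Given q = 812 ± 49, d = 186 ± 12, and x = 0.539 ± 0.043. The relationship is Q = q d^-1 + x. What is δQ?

Let p = q·d^-1 = 4.37. δp/p = √((1·δq/q)² + (-1·δd/d)²) = √(0.00364 + 0.00416) = 0.0883, so δp = 0.386.
Q = p + x: δQ = √(δp² + δx²) = √(0.149 + 0.00185) = 0.388

0.388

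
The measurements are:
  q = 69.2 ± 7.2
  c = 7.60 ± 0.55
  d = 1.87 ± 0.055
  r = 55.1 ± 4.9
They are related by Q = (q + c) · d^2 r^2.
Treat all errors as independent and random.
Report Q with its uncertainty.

(8.15 ± 1.71) × 10^5

Let u = q + c = 76.8. δu = √(δq² + δc²) = √(51.8 + 0.303) = 7.22, so δu/u = 0.0940.
Q is then a monomial in u, d, r:
δQ/Q = √((δu/u)² + (2·δd/d)² + (2·δr/r)²) = √(0.00884 + 0.00346 + 0.0316) = 0.210
Q = 8.15e+05, so δQ = 0.210 × 8.15e+05 = 1.71e+05.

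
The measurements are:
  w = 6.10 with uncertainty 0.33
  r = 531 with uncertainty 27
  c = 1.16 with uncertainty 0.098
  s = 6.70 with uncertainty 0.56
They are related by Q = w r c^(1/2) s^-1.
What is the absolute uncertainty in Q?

62.2

For a monomial Q ∝ w, r, c^(1/2), s^-1, fractional errors add in quadrature:
  (1·δw/w)² = (1×0.0541)² = 0.00293;  (1·δr/r)² = (1×0.0508)² = 0.00259;  (½·δc/c)² = (0.5×0.0845)² = 0.00178;  (-1·δs/s)² = (-1×0.0836)² = 0.00699
δQ/Q = √(0.0143) = 0.120
Q = 521, so δQ = 0.120 × 521 = 62.2.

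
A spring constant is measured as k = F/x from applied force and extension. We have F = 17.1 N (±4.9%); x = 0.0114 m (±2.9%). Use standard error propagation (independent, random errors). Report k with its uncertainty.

1500 ± 85.4 N/m

k is a product of powers, so relative uncertainties combine in quadrature:
  (1·δF/F)² = (1×0.0490)² = 0.00240;  (-1·δx/x)² = (-1×0.0290)² = 0.000841
δk/k = √(0.00324) = 0.0569
k = 1500 N/m, so δk = 0.0569 × 1500 = 85.4 N/m.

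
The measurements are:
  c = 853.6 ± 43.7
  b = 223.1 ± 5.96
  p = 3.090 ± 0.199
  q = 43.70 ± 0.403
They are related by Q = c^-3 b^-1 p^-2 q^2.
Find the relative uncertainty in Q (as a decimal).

0.203

Each factor contributes (exponent × relative error)² to (δQ/Q)²:
  (-3·δc/c)² = (-3×0.0512)² = 0.0236;  (-1·δb/b)² = (-1×0.0267)² = 0.000714;  (-2·δp/p)² = (-2×0.0644)² = 0.0166;  (2·δq/q)² = (2×0.00922)² = 0.000340
δQ/Q = √(0.0412) = 0.203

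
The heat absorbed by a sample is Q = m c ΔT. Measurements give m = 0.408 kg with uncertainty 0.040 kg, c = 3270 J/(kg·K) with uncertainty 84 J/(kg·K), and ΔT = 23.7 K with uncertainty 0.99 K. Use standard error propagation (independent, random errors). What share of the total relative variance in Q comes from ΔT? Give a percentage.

14.5%

(δQ/Q)² = (1·δm/m)² + (1·δc/c)² + (1·δΔT/ΔT)²
  m term: (1×0.0980)² = 0.00961
  c term: (1×0.0257)² = 0.000660
  ΔT term: (1×0.0418)² = 0.00174
Total = 0.0120. Share from ΔT = 0.00174/0.0120 = 0.145.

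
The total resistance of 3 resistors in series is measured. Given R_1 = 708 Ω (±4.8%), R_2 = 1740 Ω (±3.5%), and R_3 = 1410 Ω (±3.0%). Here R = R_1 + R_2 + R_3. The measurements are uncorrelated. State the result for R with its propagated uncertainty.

Sums and differences: (δR)² = Σ (cᵢ δxᵢ)².
  (δR_1)² = 1150;  (δR_2)² = 3710;  (δR_3)² = 1790
δR = √(6650) = 81.6 Ω
R = 3860 Ω.

3860 ± 81.6 Ω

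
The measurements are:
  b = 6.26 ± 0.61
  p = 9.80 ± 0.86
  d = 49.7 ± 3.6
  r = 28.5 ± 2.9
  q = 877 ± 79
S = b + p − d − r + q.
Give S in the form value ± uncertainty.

815 ± 79.1

Each term contributes (cᵢ δxᵢ)² to (δS)²:
  (δb)² = 0.372;  (δp)² = 0.740;  (δd)² = 13.0;  (δr)² = 8.41;  (δq)² = 6240
δS = √(6260) = 79.1
S = 815.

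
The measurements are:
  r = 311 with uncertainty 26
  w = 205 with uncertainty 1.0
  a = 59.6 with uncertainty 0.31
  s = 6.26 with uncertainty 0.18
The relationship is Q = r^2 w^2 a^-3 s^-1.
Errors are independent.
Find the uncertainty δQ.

523

Q is a product of powers, so relative uncertainties combine in quadrature:
  (2·δr/r)² = (2×0.0836)² = 0.0280;  (2·δw/w)² = (2×0.00488)² = 9.52e-05;  (-3·δa/a)² = (-3×0.00520)² = 0.000243;  (-1·δs/s)² = (-1×0.0288)² = 0.000827
δQ/Q = √(0.0291) = 0.171
Q = 3070, so δQ = 0.171 × 3070 = 523.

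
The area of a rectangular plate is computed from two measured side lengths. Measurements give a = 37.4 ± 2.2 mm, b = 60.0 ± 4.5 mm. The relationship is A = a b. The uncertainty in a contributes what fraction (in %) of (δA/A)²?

38.1%

(δA/A)² = (1·δa/a)² + (1·δb/b)²
  a term: (1×0.0588)² = 0.00346
  b term: (1×0.0750)² = 0.00562
Total = 0.00909. Share from a = 0.00346/0.00909 = 0.381.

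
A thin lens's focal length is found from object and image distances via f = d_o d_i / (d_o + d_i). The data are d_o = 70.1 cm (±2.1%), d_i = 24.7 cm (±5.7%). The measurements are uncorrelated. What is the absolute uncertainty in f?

∂f/∂d_o = (d_i/(d_o+d_i))² = 0.0679;  ∂f/∂d_i = (d_o/(d_o+d_i))² = 0.547
δf = √((∂f/∂d_o · δd_o)² + (∂f/∂d_i · δd_i)²) = √(0.00999 + 0.593) = 0.776 cm

0.776 cm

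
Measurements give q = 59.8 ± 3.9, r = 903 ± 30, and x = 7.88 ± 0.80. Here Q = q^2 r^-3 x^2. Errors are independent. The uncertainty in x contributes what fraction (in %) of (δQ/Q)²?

60.5%

(δQ/Q)² = (2·δq/q)² + (-3·δr/r)² + (2·δx/x)²
  q term: (2×0.0652)² = 0.0170
  r term: (-3×0.0332)² = 0.00993
  x term: (2×0.102)² = 0.0412
Total = 0.0682. Share from x = 0.0412/0.0682 = 0.605.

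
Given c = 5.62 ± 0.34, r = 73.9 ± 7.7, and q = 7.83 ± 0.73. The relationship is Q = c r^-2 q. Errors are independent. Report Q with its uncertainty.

Products/powers → add relative errors in quadrature, weighted by exponent:
  (1·δc/c)² = (1×0.0605)² = 0.00366;  (-2·δr/r)² = (-2×0.104)² = 0.0434;  (1·δq/q)² = (1×0.0932)² = 0.00869
δQ/Q = √(0.0558) = 0.236
Q = 0.00806, so δQ = 0.236 × 0.00806 = 0.00190.

0.00806 ± 0.00190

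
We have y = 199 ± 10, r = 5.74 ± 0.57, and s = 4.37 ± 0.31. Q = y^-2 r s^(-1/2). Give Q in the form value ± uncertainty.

(6.93 ± 1.01) × 10^-5

Each factor contributes (exponent × relative error)² to (δQ/Q)²:
  (-2·δy/y)² = (-2×0.0503)² = 0.0101;  (1·δr/r)² = (1×0.0993)² = 0.00986;  (−½·δs/s)² = (-0.5×0.0709)² = 0.00126
δQ/Q = √(0.0212) = 0.146
Q = 6.93e-05, so δQ = 0.146 × 6.93e-05 = 1.01e-05.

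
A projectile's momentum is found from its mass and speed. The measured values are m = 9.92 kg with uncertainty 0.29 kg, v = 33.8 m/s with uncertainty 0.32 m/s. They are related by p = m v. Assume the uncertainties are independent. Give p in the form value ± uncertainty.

For a monomial p ∝ m, v, fractional errors add in quadrature:
  (1·δm/m)² = (1×0.0292)² = 0.000855;  (1·δv/v)² = (1×0.00947)² = 8.96e-05
δp/p = √(0.000944) = 0.0307
p = 335 kg·m/s, so δp = 0.0307 × 335 = 10.3 kg·m/s.

335 ± 10.3 kg·m/s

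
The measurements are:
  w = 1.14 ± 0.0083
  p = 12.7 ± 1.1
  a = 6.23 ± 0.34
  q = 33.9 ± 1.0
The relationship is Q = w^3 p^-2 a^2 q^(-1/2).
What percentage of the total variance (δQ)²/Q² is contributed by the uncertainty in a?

(δQ/Q)² = (3·δw/w)² + (-2·δp/p)² + (2·δa/a)² + (−½·δq/q)²
  w term: (3×0.00728)² = 0.000477
  p term: (-2×0.0866)² = 0.0300
  a term: (2×0.0546)² = 0.0119
  q term: (-0.5×0.0295)² = 0.000218
Total = 0.0426. Share from a = 0.0119/0.0426 = 0.280.

28.0%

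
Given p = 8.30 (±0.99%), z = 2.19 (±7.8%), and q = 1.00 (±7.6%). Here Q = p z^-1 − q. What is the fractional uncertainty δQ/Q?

Let w = p·z^-1 = 3.79. δw/w = √((1·δp/p)² + (-1·δz/z)²) = √(9.8e-05 + 0.00608) = 0.0786, so δw = 0.298.
Q = w − q: δQ = √(δw² + δq²) = √(0.0888 + 0.00578) = 0.308
Q = 2.79, so δQ/Q = 0.308/2.79 = 0.110.

0.110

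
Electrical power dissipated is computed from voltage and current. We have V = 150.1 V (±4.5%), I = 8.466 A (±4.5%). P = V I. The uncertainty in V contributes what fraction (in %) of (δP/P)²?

(δP/P)² = (1·δV/V)² + (1·δI/I)²
  V term: (1×0.0450)² = 0.00202
  I term: (1×0.0450)² = 0.00202
Total = 0.00405. Share from V = 0.00202/0.00405 = 0.500.

50.0%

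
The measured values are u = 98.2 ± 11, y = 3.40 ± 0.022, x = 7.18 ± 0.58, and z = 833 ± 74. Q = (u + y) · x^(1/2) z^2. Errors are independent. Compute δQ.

Let w = u + y = 102. δw = √(δu² + δy²) = √(121 + 0.000484) = 11.0, so δw/w = 0.108.
Q is then a monomial in w, x, z:
δQ/Q = √((δw/w)² + (½·δx/x)² + (2·δz/z)²) = √(0.0117 + 0.00163 + 0.0316) = 0.212
Q = 1.89e+08, so δQ = 0.212 × 1.89e+08 = 4e+07.

4e+07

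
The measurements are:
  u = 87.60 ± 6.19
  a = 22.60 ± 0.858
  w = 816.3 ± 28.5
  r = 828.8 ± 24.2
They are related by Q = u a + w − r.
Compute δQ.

Let p = u·a = 1980. δp/p = √((1·δu/u)² + (1·δa/a)²) = √(0.00499 + 0.00144) = 0.0802, so δp = 159.
Q = p + w − r: δQ = √(δp² + δw² + δr²) = √(25200 + 812 + 586) = 163

163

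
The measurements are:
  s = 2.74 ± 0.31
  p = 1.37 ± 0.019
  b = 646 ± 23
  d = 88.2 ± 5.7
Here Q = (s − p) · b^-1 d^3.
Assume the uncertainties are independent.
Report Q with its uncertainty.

1460 ± 437

Let u = s − p = 1.37. δu = √(δs² + δp²) = √(0.0961 + 0.000361) = 0.311, so δu/u = 0.227.
Q is then a monomial in u, b, d:
δQ/Q = √((δu/u)² + (-1·δb/b)² + (3·δd/d)²) = √(0.0514 + 0.00127 + 0.0376) = 0.300
Q = 1460, so δQ = 0.300 × 1460 = 437.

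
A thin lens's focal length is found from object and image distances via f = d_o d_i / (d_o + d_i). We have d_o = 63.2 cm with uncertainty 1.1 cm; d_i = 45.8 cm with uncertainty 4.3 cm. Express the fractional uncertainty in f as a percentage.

∂f/∂d_o = (d_i/(d_o+d_i))² = 0.177;  ∂f/∂d_i = (d_o/(d_o+d_i))² = 0.336
δf = √((∂f/∂d_o · δd_o)² + (∂f/∂d_i · δd_i)²) = √(0.0377 + 2.09) = 1.46 cm
f = 26.6 cm, so δf/f = 1.46/26.6 = 0.0549.

5.49%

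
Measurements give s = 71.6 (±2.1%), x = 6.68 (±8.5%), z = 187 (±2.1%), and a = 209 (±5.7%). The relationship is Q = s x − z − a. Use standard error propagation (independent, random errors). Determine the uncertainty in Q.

Let p = s·x = 478. δp/p = √((1·δs/s)² + (1·δx/x)²) = √(0.000441 + 0.00723) = 0.0876, so δp = 41.9.
Q = p − z − a: δQ = √(δp² + δz² + δa²) = √(1750 + 15.4 + 142) = 43.7

43.7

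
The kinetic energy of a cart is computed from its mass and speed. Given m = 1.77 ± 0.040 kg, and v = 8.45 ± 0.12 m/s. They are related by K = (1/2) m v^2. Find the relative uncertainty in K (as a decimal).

0.0363

K is a product of powers, so relative uncertainties combine in quadrature:
  (1·δm/m)² = (1×0.0226)² = 0.000511;  (2·δv/v)² = (2×0.0142)² = 0.000807
δK/K = √(0.00132) = 0.0363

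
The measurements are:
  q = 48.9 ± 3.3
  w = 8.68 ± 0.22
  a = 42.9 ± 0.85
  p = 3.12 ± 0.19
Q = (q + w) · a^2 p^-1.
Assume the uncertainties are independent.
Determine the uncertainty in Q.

3150

Let u = q + w = 57.6. δu = √(δq² + δw²) = √(10.9 + 0.0484) = 3.31, so δu/u = 0.0574.
Q is then a monomial in u, a, p:
δQ/Q = √((δu/u)² + (2·δa/a)² + (-1·δp/p)²) = √(0.00330 + 0.00157 + 0.00371) = 0.0926
Q = 34000, so δQ = 0.0926 × 34000 = 3150.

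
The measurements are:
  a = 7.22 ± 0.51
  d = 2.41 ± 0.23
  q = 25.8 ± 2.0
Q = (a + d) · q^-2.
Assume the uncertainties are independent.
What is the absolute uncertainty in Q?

Let u = a + d = 9.63. δu = √(δa² + δd²) = √(0.260 + 0.0529) = 0.559, so δu/u = 0.0581.
Q is then a monomial in u, q:
δQ/Q = √((δu/u)² + (-2·δq/q)²) = √(0.00338 + 0.0240) = 0.166
Q = 0.0145, so δQ = 0.166 × 0.0145 = 0.00240.

0.00240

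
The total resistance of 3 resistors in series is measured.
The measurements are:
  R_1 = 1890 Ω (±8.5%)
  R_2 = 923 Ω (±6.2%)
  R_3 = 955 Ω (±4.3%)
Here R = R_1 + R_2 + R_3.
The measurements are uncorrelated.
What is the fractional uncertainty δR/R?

0.0466

Absolute uncertainties add in quadrature for a linear combination:
  (δR_1)² = 25800;  (δR_2)² = 3270;  (δR_3)² = 1690
δR = √(30800) = 175 Ω
R = 3770 Ω, so δR/R = 175/3770 = 0.0466.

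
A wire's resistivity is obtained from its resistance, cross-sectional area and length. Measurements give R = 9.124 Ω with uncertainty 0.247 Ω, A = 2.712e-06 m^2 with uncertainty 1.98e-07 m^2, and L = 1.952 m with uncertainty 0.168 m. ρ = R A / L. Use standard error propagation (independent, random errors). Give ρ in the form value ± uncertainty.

(1.268 ± 0.147) × 10^-5 Ω·m

For a monomial ρ ∝ R, A, L^-1, fractional errors add in quadrature:
  (1·δR/R)² = (1×0.0271)² = 0.000733;  (1·δA/A)² = (1×0.0730)² = 0.00533;  (-1·δL/L)² = (-1×0.0861)² = 0.00741
δρ/ρ = √(0.0135) = 0.116
ρ = 1.268e-05 Ω·m, so δρ = 0.116 × 1.268e-05 = 1.47e-06 Ω·m.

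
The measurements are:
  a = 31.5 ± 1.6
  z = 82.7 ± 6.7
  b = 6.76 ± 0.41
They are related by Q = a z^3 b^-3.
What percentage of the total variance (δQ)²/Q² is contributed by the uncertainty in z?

(δQ/Q)² = (1·δa/a)² + (3·δz/z)² + (-3·δb/b)²
  a term: (1×0.0508)² = 0.00258
  z term: (3×0.0810)² = 0.0591
  b term: (-3×0.0607)² = 0.0331
Total = 0.0948. Share from z = 0.0591/0.0948 = 0.623.

62.3%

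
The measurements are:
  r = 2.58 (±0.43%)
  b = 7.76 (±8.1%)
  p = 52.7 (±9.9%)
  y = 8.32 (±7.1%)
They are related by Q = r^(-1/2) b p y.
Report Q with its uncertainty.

2120 ± 310

Relative error in a monomial: (δQ/Q)² = Σ (nᵢ · δxᵢ/xᵢ)².
  (−½·δr/r)² = (-0.5×0.00430)² = 4.62e-06;  (1·δb/b)² = (1×0.0810)² = 0.00656;  (1·δp/p)² = (1×0.0990)² = 0.00980;  (1·δy/y)² = (1×0.0710)² = 0.00504
δQ/Q = √(0.0214) = 0.146
Q = 2120, so δQ = 0.146 × 2120 = 310.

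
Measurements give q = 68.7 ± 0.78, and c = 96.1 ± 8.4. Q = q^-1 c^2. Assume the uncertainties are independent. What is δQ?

Each factor contributes (exponent × relative error)² to (δQ/Q)²:
  (-1·δq/q)² = (-1×0.0114)² = 0.000129;  (2·δc/c)² = (2×0.0874)² = 0.0306
δQ/Q = √(0.0307) = 0.175
Q = 134, so δQ = 0.175 × 134 = 23.5.

23.5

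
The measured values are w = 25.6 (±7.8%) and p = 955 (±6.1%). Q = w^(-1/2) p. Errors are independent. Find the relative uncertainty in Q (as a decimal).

0.0724

Q is a product of powers, so relative uncertainties combine in quadrature:
  (−½·δw/w)² = (-0.5×0.0780)² = 0.00152;  (1·δp/p)² = (1×0.0610)² = 0.00372
δQ/Q = √(0.00524) = 0.0724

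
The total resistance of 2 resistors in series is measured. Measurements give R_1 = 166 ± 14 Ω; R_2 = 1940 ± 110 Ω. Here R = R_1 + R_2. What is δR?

111 Ω

R is a linear combination, so absolute uncertainties add in quadrature:
  (δR_1)² = 196;  (δR_2)² = 12100
δR = √(12300) = 111 Ω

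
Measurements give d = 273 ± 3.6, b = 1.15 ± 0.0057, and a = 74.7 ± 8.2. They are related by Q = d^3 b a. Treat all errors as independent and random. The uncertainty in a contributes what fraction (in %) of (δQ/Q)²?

88.3%

(δQ/Q)² = (3·δd/d)² + (1·δb/b)² + (1·δa/a)²
  d term: (3×0.0132)² = 0.00157
  b term: (1×0.00496)² = 2.46e-05
  a term: (1×0.110)² = 0.0120
Total = 0.0136. Share from a = 0.0120/0.0136 = 0.883.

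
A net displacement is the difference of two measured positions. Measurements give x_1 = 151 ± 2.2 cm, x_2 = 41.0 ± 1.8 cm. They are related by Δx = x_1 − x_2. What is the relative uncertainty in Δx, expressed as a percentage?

2.58%

Sums and differences: (δΔx)² = Σ (cᵢ δxᵢ)².
  (δx_1)² = 4.84;  (δx_2)² = 3.24
δΔx = √(8.08) = 2.84 cm
Δx = 110 cm, so δΔx/Δx = 2.84/110 = 0.0258.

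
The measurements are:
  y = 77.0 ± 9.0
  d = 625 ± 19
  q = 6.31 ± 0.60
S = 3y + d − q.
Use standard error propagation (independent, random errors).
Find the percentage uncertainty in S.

3.89%

S is a linear combination, so absolute uncertainties add in quadrature:
  (3·δy)² = 729;  (δd)² = 361;  (δq)² = 0.360
δS = √(1090) = 33.0
S = 850, so δS/S = 33.0/850 = 0.0389.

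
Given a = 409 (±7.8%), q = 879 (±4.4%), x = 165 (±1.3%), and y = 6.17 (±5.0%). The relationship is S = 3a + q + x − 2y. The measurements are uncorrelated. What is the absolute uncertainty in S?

S is a linear combination, so absolute uncertainties add in quadrature:
  (3·δa)² = 9160;  (δq)² = 1500;  (δx)² = 4.60;  (2·δy)² = 0.381
δS = √(10700) = 103

103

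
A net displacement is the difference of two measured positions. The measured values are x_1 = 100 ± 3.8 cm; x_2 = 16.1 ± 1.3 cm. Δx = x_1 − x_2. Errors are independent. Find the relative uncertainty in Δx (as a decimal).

0.0479

Absolute uncertainties add in quadrature for a linear combination:
  (δx_1)² = 14.4;  (δx_2)² = 1.69
δΔx = √(16.1) = 4.02 cm
Δx = 83.9 cm, so δΔx/Δx = 4.02/83.9 = 0.0479.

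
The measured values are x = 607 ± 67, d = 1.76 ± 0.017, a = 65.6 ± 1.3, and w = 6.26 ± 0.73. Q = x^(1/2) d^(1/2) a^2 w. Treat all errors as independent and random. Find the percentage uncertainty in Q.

13.5%

For a monomial Q ∝ x^(1/2), d^(1/2), a^2, w, fractional errors add in quadrature:
  (½·δx/x)² = (0.5×0.110)² = 0.00305;  (½·δd/d)² = (0.5×0.00966)² = 2.33e-05;  (2·δa/a)² = (2×0.0198)² = 0.00157;  (1·δw/w)² = (1×0.117)² = 0.0136
δQ/Q = √(0.0182) = 0.135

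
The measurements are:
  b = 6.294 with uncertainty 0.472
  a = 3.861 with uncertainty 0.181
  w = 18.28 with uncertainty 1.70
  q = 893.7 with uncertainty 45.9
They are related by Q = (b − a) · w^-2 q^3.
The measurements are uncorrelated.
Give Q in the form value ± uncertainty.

(5.197 ± 1.66) × 10^6

Let u = b − a = 2.433. δu = √(δb² + δa²) = √(0.223 + 0.0328) = 0.506, so δu/u = 0.208.
Q is then a monomial in u, w, q:
δQ/Q = √((δu/u)² + (-2·δw/w)² + (3·δq/q)²) = √(0.0432 + 0.0346 + 0.0237) = 0.319
Q = 5.197e+06, so δQ = 0.319 × 5.197e+06 = 1.66e+06.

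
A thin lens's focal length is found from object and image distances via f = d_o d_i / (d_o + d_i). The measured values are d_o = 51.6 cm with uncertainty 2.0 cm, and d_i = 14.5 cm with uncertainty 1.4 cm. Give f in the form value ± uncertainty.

11.3 ± 0.859 cm

∂f/∂d_o = (d_i/(d_o+d_i))² = 0.0481;  ∂f/∂d_i = (d_o/(d_o+d_i))² = 0.609
δf = √((∂f/∂d_o · δd_o)² + (∂f/∂d_i · δd_i)²) = √(0.00926 + 0.728) = 0.859 cm
f = 11.3 cm.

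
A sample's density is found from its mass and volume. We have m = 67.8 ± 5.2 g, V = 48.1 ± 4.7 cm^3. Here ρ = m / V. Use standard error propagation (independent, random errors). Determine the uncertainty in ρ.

Products/powers → add relative errors in quadrature, weighted by exponent:
  (1·δm/m)² = (1×0.0767)² = 0.00588;  (-1·δV/V)² = (-1×0.0977)² = 0.00955
δρ/ρ = √(0.0154) = 0.124
ρ = 1.41 g/cm^3, so δρ = 0.124 × 1.41 = 0.175 g/cm^3.

0.175 g/cm^3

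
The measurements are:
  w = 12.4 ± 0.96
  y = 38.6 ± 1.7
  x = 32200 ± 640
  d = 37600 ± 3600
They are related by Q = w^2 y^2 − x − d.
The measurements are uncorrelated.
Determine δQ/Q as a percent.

Let p = w^2·y^2 = 2.29e+05. δp/p = √((2·δw/w)² + (2·δy/y)²) = √(0.0240 + 0.00776) = 0.178, so δp = 40800.
Q = p − x − d: δQ = √(δp² + δx² + δd²) = √(1.67e+09 + 4.1e+05 + 1.3e+07) = 41000
Q = 1.59e+05, so δQ/Q = 41000/1.59e+05 = 0.257.

25.7%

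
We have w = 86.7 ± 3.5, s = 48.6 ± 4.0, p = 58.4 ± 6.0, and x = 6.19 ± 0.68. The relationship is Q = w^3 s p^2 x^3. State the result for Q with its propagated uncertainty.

(2.56 ± 1.06) × 10^13

For a monomial Q ∝ w^3, s, p^2, x^3, fractional errors add in quadrature:
  (3·δw/w)² = (3×0.0404)² = 0.0147;  (1·δs/s)² = (1×0.0823)² = 0.00677;  (2·δp/p)² = (2×0.103)² = 0.0422;  (3·δx/x)² = (3×0.110)² = 0.109
δQ/Q = √(0.172) = 0.415
Q = 2.56e+13, so δQ = 0.415 × 2.56e+13 = 1.06e+13.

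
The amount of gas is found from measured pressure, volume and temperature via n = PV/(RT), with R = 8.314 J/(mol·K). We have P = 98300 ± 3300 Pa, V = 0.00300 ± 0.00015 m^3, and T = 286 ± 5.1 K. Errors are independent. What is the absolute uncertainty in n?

0.00779 mol

For a monomial n ∝ P, V, T^-1, fractional errors add in quadrature:
  (1·δP/P)² = (1×0.0336)² = 0.00113;  (1·δV/V)² = (1×0.0500)² = 0.00250;  (-1·δT/T)² = (-1×0.0178)² = 0.000318
δn/n = √(0.00394) = 0.0628
n = 0.124 mol, so δn = 0.0628 × 0.124 = 0.00779 mol.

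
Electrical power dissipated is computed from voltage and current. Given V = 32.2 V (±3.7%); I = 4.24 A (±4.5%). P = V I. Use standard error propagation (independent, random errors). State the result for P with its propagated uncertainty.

Each factor contributes (exponent × relative error)² to (δP/P)²:
  (1·δV/V)² = (1×0.0370)² = 0.00137;  (1·δI/I)² = (1×0.0450)² = 0.00202
δP/P = √(0.00339) = 0.0583
P = 137 W, so δP = 0.0583 × 137 = 7.95 W.

137 ± 7.95 W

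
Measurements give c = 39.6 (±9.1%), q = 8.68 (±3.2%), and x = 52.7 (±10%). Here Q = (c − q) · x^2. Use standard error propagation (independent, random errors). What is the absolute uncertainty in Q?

Let u = c − q = 30.9. δu = √(δc² + δq²) = √(13.0 + 0.0772) = 3.61, so δu/u = 0.117.
Q is then a monomial in u, x:
δQ/Q = √((δu/u)² + (2·δx/x)²) = √(0.0137 + 0.0400) = 0.232
Q = 85900, so δQ = 0.232 × 85900 = 19900.

19900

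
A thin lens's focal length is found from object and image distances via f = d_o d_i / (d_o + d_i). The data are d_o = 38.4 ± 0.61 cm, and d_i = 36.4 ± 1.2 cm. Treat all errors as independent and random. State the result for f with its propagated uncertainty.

18.7 ± 0.348 cm

∂f/∂d_o = (d_i/(d_o+d_i))² = 0.237;  ∂f/∂d_i = (d_o/(d_o+d_i))² = 0.264
δf = √((∂f/∂d_o · δd_o)² + (∂f/∂d_i · δd_i)²) = √(0.0209 + 0.100) = 0.348 cm
f = 18.7 cm.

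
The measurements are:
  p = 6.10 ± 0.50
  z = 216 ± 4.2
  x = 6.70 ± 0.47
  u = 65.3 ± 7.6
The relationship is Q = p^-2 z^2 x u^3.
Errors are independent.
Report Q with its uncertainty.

For a monomial Q ∝ p^-2, z^2, x, u^3, fractional errors add in quadrature:
  (-2·δp/p)² = (-2×0.0820)² = 0.0269;  (2·δz/z)² = (2×0.0194)² = 0.00151;  (1·δx/x)² = (1×0.0701)² = 0.00492;  (3·δu/u)² = (3×0.116)² = 0.122
δQ/Q = √(0.155) = 0.394
Q = 2.34e+09, so δQ = 0.394 × 2.34e+09 = 9.22e+08.

(2.34 ± 0.922) × 10^9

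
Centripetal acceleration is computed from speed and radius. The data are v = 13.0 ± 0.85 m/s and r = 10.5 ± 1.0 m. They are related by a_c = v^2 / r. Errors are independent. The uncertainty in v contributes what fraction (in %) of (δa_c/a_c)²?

65.3%

(δa_c/a_c)² = (2·δv/v)² + (-1·δr/r)²
  v term: (2×0.0654)² = 0.0171
  r term: (-1×0.0952)² = 0.00907
Total = 0.0262. Share from v = 0.0171/0.0262 = 0.653.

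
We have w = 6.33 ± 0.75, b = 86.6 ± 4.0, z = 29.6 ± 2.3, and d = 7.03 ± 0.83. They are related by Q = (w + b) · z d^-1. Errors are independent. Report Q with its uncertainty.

391 ± 57.9

Let u = w + b = 92.9. δu = √(δw² + δb²) = √(0.562 + 16.0) = 4.07, so δu/u = 0.0438.
Q is then a monomial in u, z, d:
δQ/Q = √((δu/u)² + (1·δz/z)² + (-1·δd/d)²) = √(0.00192 + 0.00604 + 0.0139) = 0.148
Q = 391, so δQ = 0.148 × 391 = 57.9.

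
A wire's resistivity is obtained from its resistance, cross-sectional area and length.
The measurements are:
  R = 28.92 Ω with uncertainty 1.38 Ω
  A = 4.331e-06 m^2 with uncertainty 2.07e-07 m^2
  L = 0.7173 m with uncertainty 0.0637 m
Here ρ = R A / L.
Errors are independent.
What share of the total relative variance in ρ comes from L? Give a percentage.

(δρ/ρ)² = (1·δR/R)² + (1·δA/A)² + (-1·δL/L)²
  R term: (1×0.0477)² = 0.00228
  A term: (1×0.0478)² = 0.00228
  L term: (-1×0.0888)² = 0.00789
Total = 0.0124. Share from L = 0.00789/0.0124 = 0.634.

63.4%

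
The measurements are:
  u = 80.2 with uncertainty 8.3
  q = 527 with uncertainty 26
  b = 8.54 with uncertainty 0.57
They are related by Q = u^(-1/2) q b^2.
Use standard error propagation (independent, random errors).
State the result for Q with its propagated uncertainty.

4290 ± 650

Relative error in a monomial: (δQ/Q)² = Σ (nᵢ · δxᵢ/xᵢ)².
  (−½·δu/u)² = (-0.5×0.103)² = 0.00268;  (1·δq/q)² = (1×0.0493)² = 0.00243;  (2·δb/b)² = (2×0.0667)² = 0.0178
δQ/Q = √(0.0229) = 0.151
Q = 4290, so δQ = 0.151 × 4290 = 650.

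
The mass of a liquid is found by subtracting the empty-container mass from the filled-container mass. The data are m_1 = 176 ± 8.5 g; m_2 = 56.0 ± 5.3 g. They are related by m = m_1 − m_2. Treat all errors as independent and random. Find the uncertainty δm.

Sums and differences: (δm)² = Σ (cᵢ δxᵢ)².
  (δm_1)² = 72.2;  (δm_2)² = 28.1
δm = √(100) = 10.0 g

10.0 g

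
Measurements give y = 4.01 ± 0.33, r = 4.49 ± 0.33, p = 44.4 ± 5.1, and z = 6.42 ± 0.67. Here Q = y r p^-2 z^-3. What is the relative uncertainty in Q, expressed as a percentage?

Each factor contributes (exponent × relative error)² to (δQ/Q)²:
  (1·δy/y)² = (1×0.0823)² = 0.00677;  (1·δr/r)² = (1×0.0735)² = 0.00540;  (-2·δp/p)² = (-2×0.115)² = 0.0528;  (-3·δz/z)² = (-3×0.104)² = 0.0980
δQ/Q = √(0.163) = 0.404

40.4%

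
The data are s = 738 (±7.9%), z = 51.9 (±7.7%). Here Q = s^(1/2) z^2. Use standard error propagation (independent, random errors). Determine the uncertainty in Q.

Products/powers → add relative errors in quadrature, weighted by exponent:
  (½·δs/s)² = (0.5×0.0790)² = 0.00156;  (2·δz/z)² = (2×0.0770)² = 0.0237
δQ/Q = √(0.0253) = 0.159
Q = 73200, so δQ = 0.159 × 73200 = 11600.

11600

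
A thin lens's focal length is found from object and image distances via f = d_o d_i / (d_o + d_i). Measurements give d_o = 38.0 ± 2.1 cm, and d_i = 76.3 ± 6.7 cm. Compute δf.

∂f/∂d_o = (d_i/(d_o+d_i))² = 0.446;  ∂f/∂d_i = (d_o/(d_o+d_i))² = 0.111
δf = √((∂f/∂d_o · δd_o)² + (∂f/∂d_i · δd_i)²) = √(0.876 + 0.548) = 1.19 cm

1.19 cm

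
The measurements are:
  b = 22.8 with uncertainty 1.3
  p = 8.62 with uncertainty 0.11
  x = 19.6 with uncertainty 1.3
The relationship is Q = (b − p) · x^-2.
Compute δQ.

0.00596

Let u = b − p = 14.2. δu = √(δb² + δp²) = √(1.69 + 0.0121) = 1.30, so δu/u = 0.0920.
Q is then a monomial in u, x:
δQ/Q = √((δu/u)² + (-2·δx/x)²) = √(0.00847 + 0.0176) = 0.161
Q = 0.0369, so δQ = 0.161 × 0.0369 = 0.00596.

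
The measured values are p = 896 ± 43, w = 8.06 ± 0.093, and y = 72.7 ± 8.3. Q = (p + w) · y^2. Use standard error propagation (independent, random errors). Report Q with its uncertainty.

(4.78 ± 1.11) × 10^6

Let u = p + w = 904. δu = √(δp² + δw²) = √(1850 + 0.00865) = 43.0, so δu/u = 0.0476.
Q is then a monomial in u, y:
δQ/Q = √((δu/u)² + (2·δy/y)²) = √(0.00226 + 0.0521) = 0.233
Q = 4.78e+06, so δQ = 0.233 × 4.78e+06 = 1.11e+06.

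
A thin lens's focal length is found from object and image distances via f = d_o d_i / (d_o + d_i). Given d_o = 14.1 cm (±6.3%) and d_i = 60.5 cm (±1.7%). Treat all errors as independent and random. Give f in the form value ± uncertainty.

11.4 ± 0.585 cm

∂f/∂d_o = (d_i/(d_o+d_i))² = 0.658;  ∂f/∂d_i = (d_o/(d_o+d_i))² = 0.0357
δf = √((∂f/∂d_o · δd_o)² + (∂f/∂d_i · δd_i)²) = √(0.341 + 0.00135) = 0.585 cm
f = 11.4 cm.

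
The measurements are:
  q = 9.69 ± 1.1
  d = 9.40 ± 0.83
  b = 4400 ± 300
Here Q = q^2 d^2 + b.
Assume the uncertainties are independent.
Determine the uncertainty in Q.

2410

Let p = q^2·d^2 = 8300. δp/p = √((2·δq/q)² + (2·δd/d)²) = √(0.0515 + 0.0312) = 0.288, so δp = 2390.
Q = p + b: δQ = √(δp² + δb²) = √(5.69e+06 + 90000) = 2410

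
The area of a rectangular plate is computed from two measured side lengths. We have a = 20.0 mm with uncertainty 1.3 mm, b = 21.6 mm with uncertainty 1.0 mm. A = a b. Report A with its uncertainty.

432 ± 34.5 mm^2

Each factor contributes (exponent × relative error)² to (δA/A)²:
  (1·δa/a)² = (1×0.0650)² = 0.00423;  (1·δb/b)² = (1×0.0463)² = 0.00214
δA/A = √(0.00637) = 0.0798
A = 432 mm^2, so δA = 0.0798 × 432 = 34.5 mm^2.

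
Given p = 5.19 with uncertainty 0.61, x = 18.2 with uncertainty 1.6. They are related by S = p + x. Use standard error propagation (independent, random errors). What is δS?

1.71

S is a linear combination, so absolute uncertainties add in quadrature:
  (δp)² = 0.372;  (δx)² = 2.56
δS = √(2.93) = 1.71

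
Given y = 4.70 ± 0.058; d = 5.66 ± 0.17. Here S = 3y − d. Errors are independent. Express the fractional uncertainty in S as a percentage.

2.88%

Absolute uncertainties add in quadrature for a linear combination:
  (3·δy)² = 0.0303;  (δd)² = 0.0289
δS = √(0.0592) = 0.243
S = 8.44, so δS/S = 0.243/8.44 = 0.0288.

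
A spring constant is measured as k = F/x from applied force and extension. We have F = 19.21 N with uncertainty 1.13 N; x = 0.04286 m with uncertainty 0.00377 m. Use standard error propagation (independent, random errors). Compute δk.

Each factor contributes (exponent × relative error)² to (δk/k)²:
  (1·δF/F)² = (1×0.0588)² = 0.00346;  (-1·δx/x)² = (-1×0.0880)² = 0.00774
δk/k = √(0.0112) = 0.106
k = 448.2 N/m, so δk = 0.106 × 448.2 = 47.4 N/m.

47.4 N/m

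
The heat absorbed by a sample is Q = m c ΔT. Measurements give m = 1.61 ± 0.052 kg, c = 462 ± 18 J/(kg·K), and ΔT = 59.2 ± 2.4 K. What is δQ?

Since Q is a product/quotient, work with relative uncertainties:
  (1·δm/m)² = (1×0.0323)² = 0.00104;  (1·δc/c)² = (1×0.0390)² = 0.00152;  (1·δΔT/ΔT)² = (1×0.0405)² = 0.00164
δQ/Q = √(0.00420) = 0.0648
Q = 44000 J, so δQ = 0.0648 × 44000 = 2860 J.

2860 J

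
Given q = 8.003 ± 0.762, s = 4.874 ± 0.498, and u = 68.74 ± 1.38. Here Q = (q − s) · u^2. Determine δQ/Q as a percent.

Let w = q − s = 3.129. δw = √(δq² + δs²) = √(0.581 + 0.248) = 0.910, so δw/w = 0.291.
Q is then a monomial in w, u:
δQ/Q = √((δw/w)² + (2·δu/u)²) = √(0.0846 + 0.00161) = 0.294

29.4%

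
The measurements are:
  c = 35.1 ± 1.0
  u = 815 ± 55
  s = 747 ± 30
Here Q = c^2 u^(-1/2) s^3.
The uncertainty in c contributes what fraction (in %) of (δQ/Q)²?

17.2%

(δQ/Q)² = (2·δc/c)² + (−½·δu/u)² + (3·δs/s)²
  c term: (2×0.0285)² = 0.00325
  u term: (-0.5×0.0675)² = 0.00114
  s term: (3×0.0402)² = 0.0145
Total = 0.0189. Share from c = 0.00325/0.0189 = 0.172.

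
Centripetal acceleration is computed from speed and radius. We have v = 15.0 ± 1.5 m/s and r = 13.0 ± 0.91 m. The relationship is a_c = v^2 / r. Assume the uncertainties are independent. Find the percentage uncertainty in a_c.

21.2%

a_c is a product of powers, so relative uncertainties combine in quadrature:
  (2·δv/v)² = (2×0.100)² = 0.0400;  (-1·δr/r)² = (-1×0.0700)² = 0.00490
δa_c/a_c = √(0.0449) = 0.212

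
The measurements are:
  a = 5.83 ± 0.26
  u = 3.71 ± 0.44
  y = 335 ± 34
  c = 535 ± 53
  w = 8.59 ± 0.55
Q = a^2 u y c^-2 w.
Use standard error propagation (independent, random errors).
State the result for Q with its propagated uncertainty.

Since Q is a product/quotient, work with relative uncertainties:
  (2·δa/a)² = (2×0.0446)² = 0.00796;  (1·δu/u)² = (1×0.119)² = 0.0141;  (1·δy/y)² = (1×0.101)² = 0.0103;  (-2·δc/c)² = (-2×0.0991)² = 0.0393;  (1·δw/w)² = (1×0.0640)² = 0.00410
δQ/Q = √(0.0757) = 0.275
Q = 1.27, so δQ = 0.275 × 1.27 = 0.349.

1.27 ± 0.349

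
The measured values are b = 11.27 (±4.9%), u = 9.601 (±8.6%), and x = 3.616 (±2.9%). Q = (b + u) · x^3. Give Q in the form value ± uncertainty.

986.8 ± 97.9

Let w = b + u = 20.87. δw = √(δb² + δu²) = √(0.305 + 0.682) = 0.993, so δw/w = 0.0476.
Q is then a monomial in w, x:
δQ/Q = √((δw/w)² + (3·δx/x)²) = √(0.00227 + 0.00757) = 0.0992
Q = 986.8, so δQ = 0.0992 × 986.8 = 97.9.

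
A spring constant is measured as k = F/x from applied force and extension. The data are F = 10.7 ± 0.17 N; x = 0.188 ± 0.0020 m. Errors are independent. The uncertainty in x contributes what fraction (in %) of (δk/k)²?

31.0%

(δk/k)² = (1·δF/F)² + (-1·δx/x)²
  F term: (1×0.0159)² = 0.000252
  x term: (-1×0.0106)² = 0.000113
Total = 0.000366. Share from x = 0.000113/0.000366 = 0.310.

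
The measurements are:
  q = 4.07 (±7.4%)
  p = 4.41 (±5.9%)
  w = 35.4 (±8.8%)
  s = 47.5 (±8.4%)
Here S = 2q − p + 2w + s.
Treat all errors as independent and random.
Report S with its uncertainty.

122 ± 7.43

Sums and differences: (δS)² = Σ (cᵢ δxᵢ)².
  (2·δq)² = 0.363;  (δp)² = 0.0677;  (2·δw)² = 38.8;  (δs)² = 15.9
δS = √(55.2) = 7.43
S = 122.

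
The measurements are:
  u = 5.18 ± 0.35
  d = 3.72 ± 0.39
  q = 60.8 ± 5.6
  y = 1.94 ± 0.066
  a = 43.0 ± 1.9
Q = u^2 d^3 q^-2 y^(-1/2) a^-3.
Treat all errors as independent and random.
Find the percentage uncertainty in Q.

41.1%

Each factor contributes (exponent × relative error)² to (δQ/Q)²:
  (2·δu/u)² = (2×0.0676)² = 0.0183;  (3·δd/d)² = (3×0.105)² = 0.0989;  (-2·δq/q)² = (-2×0.0921)² = 0.0339;  (−½·δy/y)² = (-0.5×0.0340)² = 0.000289;  (-3·δa/a)² = (-3×0.0442)² = 0.0176
δQ/Q = √(0.169) = 0.411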